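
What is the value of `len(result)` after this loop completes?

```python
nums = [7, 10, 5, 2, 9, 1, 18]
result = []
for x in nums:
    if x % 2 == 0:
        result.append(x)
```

Count even numbers in [7, 10, 5, 2, 9, 1, 18]
`result` takes the values: [] → [10] → [10, 2] → [10, 2, 18]
So `len(result)` = 3

Answer: 3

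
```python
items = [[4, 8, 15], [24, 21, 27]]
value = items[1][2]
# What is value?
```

Trace:
`items = [[4, 8, 15], [24, 21, 27]]` → items = [[4, 8, 15], [24, 21, 27]]
`value = items[1][2]` → value = 27
So value = 27

Answer: 27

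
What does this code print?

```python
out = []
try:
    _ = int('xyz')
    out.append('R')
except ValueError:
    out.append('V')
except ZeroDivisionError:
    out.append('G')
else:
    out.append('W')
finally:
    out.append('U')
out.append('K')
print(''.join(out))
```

Execution trace: 'V' (except ValueError) → 'U' (finally) → 'K' (after the try/except). Output: VUK

Answer: VUK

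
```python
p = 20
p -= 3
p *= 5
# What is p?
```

Trace:
`p = 20` → p = 20
`p -= 3` → p = 17
`p *= 5` → p = 85
So p = 85

Answer: 85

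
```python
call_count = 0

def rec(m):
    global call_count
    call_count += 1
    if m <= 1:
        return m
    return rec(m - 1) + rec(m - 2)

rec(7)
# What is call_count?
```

Calls(m) = 1 + Calls(m-1) + Calls(m-2); Calls(0)=Calls(1)=1. For m=7 this gives 41.

Answer: 41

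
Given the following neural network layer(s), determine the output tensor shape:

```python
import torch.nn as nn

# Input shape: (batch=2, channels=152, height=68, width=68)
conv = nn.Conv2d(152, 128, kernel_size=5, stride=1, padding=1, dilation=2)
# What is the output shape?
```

Input: (2, 152, 68, 68) -> Output: (2, 128, 62, 62)

Answer: (2, 128, 62, 62)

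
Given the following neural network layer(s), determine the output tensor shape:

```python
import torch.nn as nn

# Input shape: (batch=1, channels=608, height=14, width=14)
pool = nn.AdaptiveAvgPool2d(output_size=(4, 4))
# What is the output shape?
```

Input: (1, 608, 14, 14) -> Output: (1, 608, 4, 4)

Answer: (1, 608, 4, 4)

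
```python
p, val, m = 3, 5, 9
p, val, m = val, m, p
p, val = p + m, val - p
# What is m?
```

Trace:
`p, val, m = 3, 5, 9` → p = 3; val = 5; m = 9
`p, val, m = val, m, p` → p = 5; val = 9; m = 3
`p, val = p + m, val - p` → p = 8; val = 4
So m = 3

Answer: 3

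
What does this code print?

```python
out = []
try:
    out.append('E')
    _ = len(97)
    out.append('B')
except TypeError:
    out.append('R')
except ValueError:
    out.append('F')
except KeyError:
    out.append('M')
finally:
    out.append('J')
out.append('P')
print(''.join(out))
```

Execution trace: 'E' (try body) → 'R' (except TypeError) → 'J' (finally) → 'P' (after the try/except). Output: ERJP

Answer: ERJP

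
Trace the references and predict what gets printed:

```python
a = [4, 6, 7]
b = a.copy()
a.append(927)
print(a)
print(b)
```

Key concept: list.copy() creates independent copy.
Step by step:
`a = [4, 6, 7]` → a = [4, 6, 7]
`b = a.copy()` → b = [4, 6, 7]
`a.append(927)` → a = [4, 6, 7, 927]
`print(a)` → prints [4, 6, 7, 927]
`print(b)` → prints [4, 6, 7]

Answer:
[4, 6, 7, 927]
[4, 6, 7]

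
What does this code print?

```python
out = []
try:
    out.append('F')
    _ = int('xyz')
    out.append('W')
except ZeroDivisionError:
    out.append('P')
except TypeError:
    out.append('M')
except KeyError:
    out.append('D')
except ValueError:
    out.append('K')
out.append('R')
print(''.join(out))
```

Execution trace: 'F' (try body) → 'K' (except ValueError) → 'R' (after the try/except). Output: FKR

Answer: FKR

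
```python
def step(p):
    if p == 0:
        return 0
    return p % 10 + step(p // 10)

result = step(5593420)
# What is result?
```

Sum of digits of 5593420: 0 + 2 + 4 + 3 + 9 + 5 + 5 = 28

Answer: 28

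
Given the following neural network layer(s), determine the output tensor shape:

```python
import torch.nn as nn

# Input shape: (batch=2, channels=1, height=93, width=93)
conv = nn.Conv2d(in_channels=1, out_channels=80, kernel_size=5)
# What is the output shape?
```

Input: (2, 1, 93, 93) -> Output: (2, 80, 89, 89)

Answer: (2, 80, 89, 89)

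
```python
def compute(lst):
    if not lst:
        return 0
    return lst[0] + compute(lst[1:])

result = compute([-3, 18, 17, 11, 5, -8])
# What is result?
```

(-3) + 18 + 17 + 11 + 5 + (-8) + 0 = 40

Answer: 40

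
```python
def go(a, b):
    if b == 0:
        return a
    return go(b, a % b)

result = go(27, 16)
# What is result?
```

go(27, 16) -> go(16, 11) -> go(11, 5) -> go(5, 1) -> go(1, 0) -> 1

Answer: 1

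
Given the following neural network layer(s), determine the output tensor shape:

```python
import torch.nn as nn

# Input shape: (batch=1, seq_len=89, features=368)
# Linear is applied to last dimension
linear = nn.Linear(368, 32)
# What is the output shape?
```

Input: (1, 89, 368) -> Output: (1, 89, 32)

Answer: (1, 89, 32)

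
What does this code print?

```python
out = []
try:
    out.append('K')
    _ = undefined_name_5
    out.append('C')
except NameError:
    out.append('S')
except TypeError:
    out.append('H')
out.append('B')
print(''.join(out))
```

Execution trace: 'K' (try body) → 'S' (except NameError) → 'B' (after the try/except). Output: KSB

Answer: KSB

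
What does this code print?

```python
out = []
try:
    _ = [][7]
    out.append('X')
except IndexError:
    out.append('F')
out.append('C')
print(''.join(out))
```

Execution trace: 'F' (except IndexError) → 'C' (after the try/except). Output: FC

Answer: FC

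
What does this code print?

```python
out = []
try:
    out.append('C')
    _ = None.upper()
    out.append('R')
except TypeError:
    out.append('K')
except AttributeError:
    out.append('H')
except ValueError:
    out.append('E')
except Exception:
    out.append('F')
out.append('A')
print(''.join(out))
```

Execution trace: 'C' (try body) → 'H' (except AttributeError) → 'A' (after the try/except). Output: CHA

Answer: CHA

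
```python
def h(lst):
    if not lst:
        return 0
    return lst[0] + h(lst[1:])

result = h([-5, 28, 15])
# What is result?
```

(-5) + 28 + 15 + 0 = 38

Answer: 38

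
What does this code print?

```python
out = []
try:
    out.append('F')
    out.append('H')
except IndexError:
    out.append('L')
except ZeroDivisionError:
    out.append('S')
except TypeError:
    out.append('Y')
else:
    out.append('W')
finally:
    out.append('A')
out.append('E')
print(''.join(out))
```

Execution trace: 'F' (try body) → 'H' (try body, no exception) → 'W' (else) → 'A' (finally) → 'E' (after the try/except). Output: FHWAE

Answer: FHWAE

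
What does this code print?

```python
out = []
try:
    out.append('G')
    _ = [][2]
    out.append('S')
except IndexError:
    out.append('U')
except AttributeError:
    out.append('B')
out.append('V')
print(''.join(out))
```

Execution trace: 'G' (try body) → 'U' (except IndexError) → 'V' (after the try/except). Output: GUV

Answer: GUV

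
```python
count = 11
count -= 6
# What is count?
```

Trace:
`count = 11` → count = 11
`count -= 6` → count = 5
So count = 5

Answer: 5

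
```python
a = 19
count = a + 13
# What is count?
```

Trace:
`a = 19` → a = 19
`count = a + 13` → count = 32
So count = 32

Answer: 32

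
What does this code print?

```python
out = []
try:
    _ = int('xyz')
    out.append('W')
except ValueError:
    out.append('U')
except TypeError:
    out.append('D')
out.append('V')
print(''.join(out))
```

Execution trace: 'U' (except ValueError) → 'V' (after the try/except). Output: UV

Answer: UV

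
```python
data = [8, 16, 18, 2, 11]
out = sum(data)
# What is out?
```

Trace:
`data = [8, 16, 18, 2, 11]` → data = [8, 16, 18, 2, 11]
`out = sum(data)` → out = 55
So out = 55

Answer: 55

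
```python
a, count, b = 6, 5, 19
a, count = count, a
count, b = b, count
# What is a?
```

Trace:
`a, count, b = 6, 5, 19` → a = 6; count = 5; b = 19
`a, count = count, a` → a = 5; count = 6
`count, b = b, count` → count = 19; b = 6
So a = 5

Answer: 5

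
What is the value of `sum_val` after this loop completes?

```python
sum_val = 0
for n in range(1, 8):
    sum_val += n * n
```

Sum of squares 1² to 7² = 140
`sum_val` takes the values: 0 → 1 → 5 → 14 → 30 → 55 → 91 → 140

Answer: 140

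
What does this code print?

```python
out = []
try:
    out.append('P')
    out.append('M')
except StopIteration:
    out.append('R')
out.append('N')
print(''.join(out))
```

Execution trace: 'P' (try body) → 'M' (try body, no exception) → 'N' (after the try/except). Output: PMN

Answer: PMN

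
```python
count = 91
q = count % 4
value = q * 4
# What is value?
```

Trace:
`count = 91` → count = 91
`q = count % 4` → q = 3
`value = q * 4` → value = 12
So value = 12

Answer: 12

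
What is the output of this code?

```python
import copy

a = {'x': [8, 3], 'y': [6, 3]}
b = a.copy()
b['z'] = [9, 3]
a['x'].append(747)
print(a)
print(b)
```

Key concept: shallow copy of dict with mutable values.
Step by step:
`a = {'x': [8, 3], 'y': [6, 3]}` → a = {'x': [8, 3], 'y': [6, 3]}
`b = a.copy()` → b = {'x': [8, 3], 'y': [6, 3]}
`b['z'] = [9, 3]` → b = {'x': [8, 3], 'y': [6, 3], 'z': [9, 3]}
`a['x'].append(747)` → a = {'x': [8, 3, 747], 'y': [6, 3]}; b = {'x': [8, 3, 747], 'y': [6, 3], 'z': [9, 3]}
`print(a)` → prints {'x': [8, 3, 747], 'y': [6, 3]}
`print(b)` → prints {'x': [8, 3, 747], 'y': [6, 3], 'z': [9, 3]}

Answer:
{'x': [8, 3, 747], 'y': [6, 3]}
{'x': [8, 3, 747], 'y': [6, 3], 'z': [9, 3]}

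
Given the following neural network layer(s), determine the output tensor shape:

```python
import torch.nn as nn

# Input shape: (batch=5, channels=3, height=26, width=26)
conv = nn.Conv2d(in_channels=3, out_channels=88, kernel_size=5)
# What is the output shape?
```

Input: (5, 3, 26, 26) -> Output: (5, 88, 22, 22)

Answer: (5, 88, 22, 22)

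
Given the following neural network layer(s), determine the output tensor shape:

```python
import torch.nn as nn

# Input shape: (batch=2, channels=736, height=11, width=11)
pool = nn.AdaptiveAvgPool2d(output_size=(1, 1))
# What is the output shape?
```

Input: (2, 736, 11, 11) -> Output: (2, 736, 1, 1)

Answer: (2, 736, 1, 1)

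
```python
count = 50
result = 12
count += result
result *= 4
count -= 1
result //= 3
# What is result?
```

Trace:
`count = 50` → count = 50
`result = 12` → result = 12
`count += result` → count = 62
`result *= 4` → result = 48
`count -= 1` → count = 61
`result //= 3` → result = 16
So result = 16

Answer: 16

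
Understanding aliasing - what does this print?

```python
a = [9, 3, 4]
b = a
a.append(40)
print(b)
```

Key concept: basic list aliasing.
Step by step:
`a = [9, 3, 4]` → a = [9, 3, 4]
`b = a` → b = [9, 3, 4] (same object as a)
`a.append(40)` → a = [9, 3, 4, 40] (same object as b); b = [9, 3, 4, 40] (same object as a)
`print(b)` → prints [9, 3, 4, 40]

Answer: [9, 3, 4, 40]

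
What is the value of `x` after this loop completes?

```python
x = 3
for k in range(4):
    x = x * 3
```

Multiply by 3, 4 times: 3 * 3^4 = 243
`x` takes the values: 3 → 9 → 27 → 81 → 243

Answer: 243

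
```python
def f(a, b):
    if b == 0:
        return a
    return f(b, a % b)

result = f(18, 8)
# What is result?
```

f(18, 8) -> f(8, 2) -> f(2, 0) -> 2

Answer: 2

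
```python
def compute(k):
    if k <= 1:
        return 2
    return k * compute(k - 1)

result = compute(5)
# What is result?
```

compute(5) = 5 * 4 * 3 * 2 * 2 = 240

Answer: 240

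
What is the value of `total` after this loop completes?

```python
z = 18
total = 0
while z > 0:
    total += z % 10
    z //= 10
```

Sum digits of 18
`total` takes the values: 0 → 8 → 9

Answer: 9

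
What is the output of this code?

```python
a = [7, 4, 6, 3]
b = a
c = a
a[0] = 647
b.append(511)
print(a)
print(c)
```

Key concept: multiple aliases.
Step by step:
`a = [7, 4, 6, 3]` → a = [7, 4, 6, 3]
`b = a` → b = [7, 4, 6, 3] (same object as a)
`c = a` → c = [7, 4, 6, 3] (same object as a, b)
`a[0] = 647` → a = [647, 4, 6, 3] (same object as b, c); b = [647, 4, 6, 3] (same object as a, c); c = [647, 4, 6, 3] (same object as a, b)
`b.append(511)` → a = [647, 4, 6, 3, 511] (same object as b, c); b = [647, 4, 6, 3, 511] (same object as a, c); c = [647, 4, 6, 3, 511] (same object as a, b)
`print(a)` → prints [647, 4, 6, 3, 511]
`print(c)` → prints [647, 4, 6, 3, 511]

Answer:
[647, 4, 6, 3, 511]
[647, 4, 6, 3, 511]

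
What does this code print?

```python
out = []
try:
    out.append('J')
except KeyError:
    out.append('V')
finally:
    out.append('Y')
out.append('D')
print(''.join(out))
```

Execution trace: 'J' (try body, no exception) → 'Y' (finally) → 'D' (after the try/except). Output: JYD

Answer: JYD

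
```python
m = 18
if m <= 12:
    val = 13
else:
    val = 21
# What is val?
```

Trace:
`m = 18` → m = 18
`if m <= 12: ...` → m <= 12 is False, take else branch → val = 21
So val = 21

Answer: 21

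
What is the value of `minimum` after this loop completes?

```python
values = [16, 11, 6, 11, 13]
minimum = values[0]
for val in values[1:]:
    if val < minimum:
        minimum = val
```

Minimum of [16, 11, 6, 11, 13]
`minimum` takes the values: 16 → 11 → 6

Answer: 6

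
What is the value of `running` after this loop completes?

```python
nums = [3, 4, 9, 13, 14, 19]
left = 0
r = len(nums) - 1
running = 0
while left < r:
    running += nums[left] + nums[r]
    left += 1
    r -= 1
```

Sum of pairs from ends
`running` takes the values: 0 → 22 → 40 → 62

Answer: 62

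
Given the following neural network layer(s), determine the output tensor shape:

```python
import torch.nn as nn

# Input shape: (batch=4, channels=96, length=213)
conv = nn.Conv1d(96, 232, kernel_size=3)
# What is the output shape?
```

Input: (4, 96, 213) -> Output: (4, 232, 211)

Answer: (4, 232, 211)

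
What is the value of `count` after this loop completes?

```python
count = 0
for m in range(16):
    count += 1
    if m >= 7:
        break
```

Loop breaks when m reaches 7, count is 8
`count` takes the values: 0 → 1 → 2 → 3 → 4 → 5 → 6 → 7 → 8

Answer: 8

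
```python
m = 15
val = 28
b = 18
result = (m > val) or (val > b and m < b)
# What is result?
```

Trace:
`m = 15` → m = 15
`val = 28` → val = 28
`b = 18` → b = 18
`result = (m > val) or (val > b and m < b)` → result = True
So result = True

Answer: True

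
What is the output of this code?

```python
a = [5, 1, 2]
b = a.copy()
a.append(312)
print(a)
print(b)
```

Key concept: list.copy() creates independent copy.
Step by step:
`a = [5, 1, 2]` → a = [5, 1, 2]
`b = a.copy()` → b = [5, 1, 2]
`a.append(312)` → a = [5, 1, 2, 312]
`print(a)` → prints [5, 1, 2, 312]
`print(b)` → prints [5, 1, 2]

Answer:
[5, 1, 2, 312]
[5, 1, 2]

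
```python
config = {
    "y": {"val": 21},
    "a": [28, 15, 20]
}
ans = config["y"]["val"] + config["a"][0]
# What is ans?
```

Trace:
`config = { ...` → config = {'y': {'val': 21}, 'a': [28, 15, 20]}
`ans = config["y"]["val"] + config["a"][0]` → ans = 49
So ans = 49

Answer: 49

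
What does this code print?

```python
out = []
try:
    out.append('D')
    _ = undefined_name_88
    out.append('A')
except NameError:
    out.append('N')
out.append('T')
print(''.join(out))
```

Execution trace: 'D' (try body) → 'N' (except NameError) → 'T' (after the try/except). Output: DNT

Answer: DNT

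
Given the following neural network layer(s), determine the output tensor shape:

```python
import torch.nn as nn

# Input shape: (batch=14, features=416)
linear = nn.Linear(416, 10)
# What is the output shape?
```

Input: (14, 416) -> Output: (14, 10)

Answer: (14, 10)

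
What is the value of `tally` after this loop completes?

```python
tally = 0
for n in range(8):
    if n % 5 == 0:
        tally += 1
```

Count numbers divisible by 5 in range(8)
`tally` takes the values: 0 → 1 → 2

Answer: 2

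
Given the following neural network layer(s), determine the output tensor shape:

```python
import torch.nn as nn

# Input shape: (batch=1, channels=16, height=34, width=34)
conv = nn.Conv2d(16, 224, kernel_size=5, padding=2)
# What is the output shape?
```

Input: (1, 16, 34, 34) -> Output: (1, 224, 34, 34)

Answer: (1, 224, 34, 34)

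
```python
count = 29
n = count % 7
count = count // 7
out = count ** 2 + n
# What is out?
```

Trace:
`count = 29` → count = 29
`n = count % 7` → n = 1
`count = count // 7` → count = 4
`out = count ** 2 + n` → out = 17
So out = 17

Answer: 17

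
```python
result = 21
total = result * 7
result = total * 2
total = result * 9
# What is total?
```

Trace:
`result = 21` → result = 21
`total = result * 7` → total = 147
`result = total * 2` → result = 294
`total = result * 9` → total = 2646
So total = 2646

Answer: 2646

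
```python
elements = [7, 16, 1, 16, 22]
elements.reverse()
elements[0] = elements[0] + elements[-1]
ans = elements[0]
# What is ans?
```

Trace:
`elements = [7, 16, 1, 16, 22]` → elements = [7, 16, 1, 16, 22]
`elements.reverse()` → elements = [22, 16, 1, 16, 7]
`elements[0] = elements[0] + elements[-1]` → elements = [29, 16, 1, 16, 7]
`ans = elements[0]` → ans = 29
So ans = 29

Answer: 29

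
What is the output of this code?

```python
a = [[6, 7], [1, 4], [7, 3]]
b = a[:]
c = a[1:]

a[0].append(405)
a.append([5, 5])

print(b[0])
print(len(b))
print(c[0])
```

Key concept: slice with nested mutation.
Step by step:
`a = [[6, 7], [1, 4], [7, 3]]` → a = [[6, 7], [1, 4], [7, 3]]
`b = a[:]` → b = [[6, 7], [1, 4], [7, 3]]
`c = a[1:]` → c = [[1, 4], [7, 3]]
`a[0].append(405)` → a = [[6, 7, 405], [1, 4], [7, 3]]; b = [[6, 7, 405], [1, 4], [7, 3]]
`a.append([5, 5])` → a = [[6, 7, 405], [1, 4], [7, 3], [5, 5]]
`print(b[0])` → prints [6, 7, 405]
`print(len(b))` → prints 3
`print(c[0])` → prints [1, 4]

Answer:
[6, 7, 405]
3
[1, 4]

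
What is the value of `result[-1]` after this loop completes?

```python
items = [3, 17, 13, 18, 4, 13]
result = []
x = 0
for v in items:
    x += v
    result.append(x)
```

Cumulative sum ends at 68
`result` takes the values: [] → [3] → [3, 20] → [3, 20, 33] → [3, 20, 33, 51] → [3, 20, 33, 51, 55] → [3, 20, 33, 51, 55, 68]
So `result[-1]` = 68

Answer: 68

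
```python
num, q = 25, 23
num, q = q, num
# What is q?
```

Trace:
`num, q = 25, 23` → num = 25; q = 23
`num, q = q, num` → num = 23; q = 25
So q = 25

Answer: 25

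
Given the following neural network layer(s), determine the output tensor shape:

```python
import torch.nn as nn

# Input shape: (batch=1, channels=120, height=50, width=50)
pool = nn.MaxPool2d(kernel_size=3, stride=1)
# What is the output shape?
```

Input: (1, 120, 50, 50) -> Output: (1, 120, 48, 48)

Answer: (1, 120, 48, 48)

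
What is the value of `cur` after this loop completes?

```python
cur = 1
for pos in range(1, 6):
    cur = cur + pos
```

Start at 1, add 1 through 5
`cur` takes the values: 1 → 2 → 4 → 7 → 11 → 16

Answer: 16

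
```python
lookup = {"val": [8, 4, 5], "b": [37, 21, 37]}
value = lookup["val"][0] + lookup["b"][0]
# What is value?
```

Trace:
`lookup = {"val": [8, 4, 5], "b": [37, 21, 37]}` → lookup = {'val': [8, 4, 5], 'b': [37, 21, 37]}
`value = lookup["val"][0] + lookup["b"][0]` → value = 45
So value = 45

Answer: 45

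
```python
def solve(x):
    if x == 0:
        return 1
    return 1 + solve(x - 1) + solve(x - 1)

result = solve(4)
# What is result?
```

solve(x) = 1 + 2·solve(x-1), solve(0)=1. Closed form: (1+1)·2^4 - 1 = 31.

Answer: 31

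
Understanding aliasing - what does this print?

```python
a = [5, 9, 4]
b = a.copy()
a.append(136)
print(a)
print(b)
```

Key concept: list.copy() creates independent copy.
Step by step:
`a = [5, 9, 4]` → a = [5, 9, 4]
`b = a.copy()` → b = [5, 9, 4]
`a.append(136)` → a = [5, 9, 4, 136]
`print(a)` → prints [5, 9, 4, 136]
`print(b)` → prints [5, 9, 4]

Answer:
[5, 9, 4, 136]
[5, 9, 4]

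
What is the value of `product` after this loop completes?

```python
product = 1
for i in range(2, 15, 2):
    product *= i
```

Product of even numbers 2 to 14
`product` takes the values: 1 → 2 → 8 → 48 → 384 → 3840 → 46080 → 645120

Answer: 645120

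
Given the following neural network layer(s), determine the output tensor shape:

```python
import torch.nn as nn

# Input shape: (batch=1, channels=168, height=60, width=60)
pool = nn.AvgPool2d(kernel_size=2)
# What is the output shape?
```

Input: (1, 168, 60, 60) -> Output: (1, 168, 30, 30)

Answer: (1, 168, 30, 30)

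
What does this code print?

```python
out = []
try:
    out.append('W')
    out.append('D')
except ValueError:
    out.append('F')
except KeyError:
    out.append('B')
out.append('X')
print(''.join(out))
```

Execution trace: 'W' (try body) → 'D' (try body, no exception) → 'X' (after the try/except). Output: WDX

Answer: WDX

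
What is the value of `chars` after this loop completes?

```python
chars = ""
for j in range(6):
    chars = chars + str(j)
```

Concatenate digits 0 to 5
`chars` takes the values: "" → "0" → "01" → "012" → "0123" → "01234" → "012345"

Answer: "012345"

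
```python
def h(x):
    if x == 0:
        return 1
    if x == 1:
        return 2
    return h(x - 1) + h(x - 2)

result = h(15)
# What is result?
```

Build up from base cases: h(0)=1, h(1)=2, h(2)=3, h(3)=5, h(4)=8, h(5)=13, h(6)=21, ..., h(15)=1597

Answer: 1597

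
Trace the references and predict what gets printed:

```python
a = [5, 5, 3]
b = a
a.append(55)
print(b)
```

Key concept: basic list aliasing.
Step by step:
`a = [5, 5, 3]` → a = [5, 5, 3]
`b = a` → b = [5, 5, 3] (same object as a)
`a.append(55)` → a = [5, 5, 3, 55] (same object as b); b = [5, 5, 3, 55] (same object as a)
`print(b)` → prints [5, 5, 3, 55]

Answer: [5, 5, 3, 55]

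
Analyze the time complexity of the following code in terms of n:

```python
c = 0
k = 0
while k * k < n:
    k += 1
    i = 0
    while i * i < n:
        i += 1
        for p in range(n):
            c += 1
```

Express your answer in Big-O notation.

Each loop level contributes: √n × √n × n. Multiplying the contributions gives O(n^2).

Answer: O(n^2)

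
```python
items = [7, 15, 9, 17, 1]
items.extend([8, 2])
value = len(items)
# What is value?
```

Trace:
`items = [7, 15, 9, 17, 1]` → items = [7, 15, 9, 17, 1]
`items.extend([8, 2])` → items = [7, 15, 9, 17, 1, 8, 2]
`value = len(items)` → value = 7
So value = 7

Answer: 7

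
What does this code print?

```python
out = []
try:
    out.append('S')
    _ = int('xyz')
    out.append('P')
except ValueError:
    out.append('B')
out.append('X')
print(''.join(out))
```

Execution trace: 'S' (try body) → 'B' (except ValueError) → 'X' (after the try/except). Output: SBX

Answer: SBX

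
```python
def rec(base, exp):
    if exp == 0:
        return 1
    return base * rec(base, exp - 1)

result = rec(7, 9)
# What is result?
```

rec(7, 9) = 7 * 7 * 7 * 7 * 7 * 7 * 7 * 7 * 7 = 40353607

Answer: 40353607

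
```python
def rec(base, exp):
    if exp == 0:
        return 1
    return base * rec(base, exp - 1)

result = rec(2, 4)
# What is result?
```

rec(2, 4) = 2 * 2 * 2 * 2 = 16

Answer: 16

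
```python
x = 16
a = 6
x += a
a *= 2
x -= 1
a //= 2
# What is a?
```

Trace:
`x = 16` → x = 16
`a = 6` → a = 6
`x += a` → x = 22
`a *= 2` → a = 12
`x -= 1` → x = 21
`a //= 2` → a = 6
So a = 6

Answer: 6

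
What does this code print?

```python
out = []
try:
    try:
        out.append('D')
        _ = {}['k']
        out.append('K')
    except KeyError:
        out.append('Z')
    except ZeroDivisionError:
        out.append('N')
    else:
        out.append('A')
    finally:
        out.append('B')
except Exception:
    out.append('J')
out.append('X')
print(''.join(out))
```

Execution trace: 'D' (inner try body) → 'Z' (inner except KeyError) → 'B' (inner finally) → 'X' (after the try/except). Output: DZBX

Answer: DZBX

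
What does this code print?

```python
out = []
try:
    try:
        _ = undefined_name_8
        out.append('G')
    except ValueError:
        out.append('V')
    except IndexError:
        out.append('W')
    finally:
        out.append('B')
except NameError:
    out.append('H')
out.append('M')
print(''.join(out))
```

Execution trace: 'B' (finally) → 'H' (outer except NameError) → 'M' (after the try/except). Output: BHM

Answer: BHM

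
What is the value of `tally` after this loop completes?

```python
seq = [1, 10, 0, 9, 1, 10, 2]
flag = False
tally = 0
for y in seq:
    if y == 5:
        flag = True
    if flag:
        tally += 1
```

Count elements after first 5 in [1, 10, 0, 9, 1, 10, 2]
`tally` takes the values: 0

Answer: 0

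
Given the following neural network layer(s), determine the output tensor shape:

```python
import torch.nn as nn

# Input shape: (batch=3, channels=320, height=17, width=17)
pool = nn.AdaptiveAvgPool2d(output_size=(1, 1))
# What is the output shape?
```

Input: (3, 320, 17, 17) -> Output: (3, 320, 1, 1)

Answer: (3, 320, 1, 1)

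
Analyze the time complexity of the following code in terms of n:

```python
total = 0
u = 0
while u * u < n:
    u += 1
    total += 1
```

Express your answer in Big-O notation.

Each loop level contributes: √n. Multiplying the contributions gives O(√n).

Answer: O(√n)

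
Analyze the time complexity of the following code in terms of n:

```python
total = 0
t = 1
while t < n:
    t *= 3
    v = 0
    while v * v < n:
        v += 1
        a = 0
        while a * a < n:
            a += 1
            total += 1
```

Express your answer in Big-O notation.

Each loop level contributes: log n × √n × √n. Multiplying the contributions gives O(n log n).

Answer: O(n log n)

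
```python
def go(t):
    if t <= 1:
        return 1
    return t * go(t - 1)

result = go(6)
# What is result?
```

go(6) = 6 * 5 * 4 * 3 * 2 * 1 = 720

Answer: 720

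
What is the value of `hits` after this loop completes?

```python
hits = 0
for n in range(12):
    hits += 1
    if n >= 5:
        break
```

Loop breaks when n reaches 5, hits is 6
`hits` takes the values: 0 → 1 → 2 → 3 → 4 → 5 → 6

Answer: 6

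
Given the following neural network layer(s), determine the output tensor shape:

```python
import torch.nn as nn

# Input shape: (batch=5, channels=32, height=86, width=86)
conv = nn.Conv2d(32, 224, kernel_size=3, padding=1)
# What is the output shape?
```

Input: (5, 32, 86, 86) -> Output: (5, 224, 86, 86)

Answer: (5, 224, 86, 86)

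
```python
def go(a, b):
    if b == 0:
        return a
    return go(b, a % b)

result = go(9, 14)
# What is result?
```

go(9, 14) -> go(14, 9) -> go(9, 5) -> go(5, 4) -> go(4, 1) -> go(1, 0) -> 1

Answer: 1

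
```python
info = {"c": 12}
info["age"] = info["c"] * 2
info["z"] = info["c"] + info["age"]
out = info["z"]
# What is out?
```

Trace:
`info = {"c": 12}` → info = {'c': 12}
`info["age"] = info["c"] * 2` → info = {'c': 12, 'age': 24}
`info["z"] = info["c"] + info["age"]` → info = {'c': 12, 'age': 24, 'z': 36}
`out = info["z"]` → out = 36
So out = 36

Answer: 36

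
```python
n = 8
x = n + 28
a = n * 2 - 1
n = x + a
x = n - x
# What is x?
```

Trace:
`n = 8` → n = 8
`x = n + 28` → x = 36
`a = n * 2 - 1` → a = 15
`n = x + a` → n = 51
`x = n - x` → x = 15
So x = 15

Answer: 15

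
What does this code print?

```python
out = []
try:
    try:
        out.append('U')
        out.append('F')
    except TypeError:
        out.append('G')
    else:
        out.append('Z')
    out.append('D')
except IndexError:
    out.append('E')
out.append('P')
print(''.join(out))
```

Execution trace: 'U' (inner try body) → 'F' (inner try body, no exception) → 'Z' (inner else) → 'D' (try body, no exception) → 'P' (after the try/except). Output: UFZDP

Answer: UFZDP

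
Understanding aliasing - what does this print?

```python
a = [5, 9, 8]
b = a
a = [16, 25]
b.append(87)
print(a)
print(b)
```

Key concept: rebinding vs mutation: a is rebound to a new list, b still points at the original.
Step by step:
`a = [5, 9, 8]` → a = [5, 9, 8]
`b = a` → b = [5, 9, 8] (same object as a)
`a = [16, 25]` → a = [16, 25]
`b.append(87)` → b = [5, 9, 8, 87]
`print(a)` → prints [16, 25]
`print(b)` → prints [5, 9, 8, 87]

Answer:
[16, 25]
[5, 9, 8, 87]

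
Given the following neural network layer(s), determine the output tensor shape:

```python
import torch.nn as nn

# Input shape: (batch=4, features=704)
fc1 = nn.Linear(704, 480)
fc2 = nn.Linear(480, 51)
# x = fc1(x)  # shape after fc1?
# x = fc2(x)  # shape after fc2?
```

Input: (4, 704) -> after fc1: (4, 480) -> Output: (4, 51)

Answer: (4, 51)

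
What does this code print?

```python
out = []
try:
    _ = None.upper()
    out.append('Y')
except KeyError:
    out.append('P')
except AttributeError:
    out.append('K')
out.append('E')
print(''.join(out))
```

Execution trace: 'K' (except AttributeError) → 'E' (after the try/except). Output: KE

Answer: KE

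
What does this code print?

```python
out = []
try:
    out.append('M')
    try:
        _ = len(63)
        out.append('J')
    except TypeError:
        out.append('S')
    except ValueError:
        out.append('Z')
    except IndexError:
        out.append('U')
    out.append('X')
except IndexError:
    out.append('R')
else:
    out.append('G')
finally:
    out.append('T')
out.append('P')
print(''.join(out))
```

Execution trace: 'M' (try body) → 'S' (inner except TypeError) → 'X' (try body, no exception) → 'G' (else) → 'T' (finally) → 'P' (after the try/except). Output: MSXGTP

Answer: MSXGTP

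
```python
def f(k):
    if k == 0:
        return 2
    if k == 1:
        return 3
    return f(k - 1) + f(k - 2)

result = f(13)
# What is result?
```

Build up from base cases: f(0)=2, f(1)=3, f(2)=5, f(3)=8, f(4)=13, f(5)=21, f(6)=34, ..., f(13)=987

Answer: 987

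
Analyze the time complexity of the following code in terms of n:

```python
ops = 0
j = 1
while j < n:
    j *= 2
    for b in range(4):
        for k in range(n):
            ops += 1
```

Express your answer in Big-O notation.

Each loop level contributes: log n × 1 × n. Multiplying the contributions gives O(n log n).

Answer: O(n log n)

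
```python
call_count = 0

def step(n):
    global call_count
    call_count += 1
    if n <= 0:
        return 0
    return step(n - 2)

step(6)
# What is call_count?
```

Linear recursion stepping by 2: 4 calls from n=6 down to ≤0.

Answer: 4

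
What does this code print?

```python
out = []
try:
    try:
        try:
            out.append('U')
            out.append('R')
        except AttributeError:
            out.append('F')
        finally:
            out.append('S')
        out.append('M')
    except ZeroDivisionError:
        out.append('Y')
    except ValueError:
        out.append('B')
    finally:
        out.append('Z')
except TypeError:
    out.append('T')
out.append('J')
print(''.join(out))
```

Execution trace: 'U' (inner try body) → 'R' (inner try body, no exception) → 'S' (inner finally) → 'M' (try body, no exception) → 'Z' (finally) → 'J' (after the try/except). Output: URSMZJ

Answer: URSMZJ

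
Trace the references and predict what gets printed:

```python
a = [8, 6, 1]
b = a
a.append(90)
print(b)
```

Key concept: basic list aliasing.
Step by step:
`a = [8, 6, 1]` → a = [8, 6, 1]
`b = a` → b = [8, 6, 1] (same object as a)
`a.append(90)` → a = [8, 6, 1, 90] (same object as b); b = [8, 6, 1, 90] (same object as a)
`print(b)` → prints [8, 6, 1, 90]

Answer: [8, 6, 1, 90]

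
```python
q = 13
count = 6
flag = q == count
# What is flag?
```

Trace:
`q = 13` → q = 13
`count = 6` → count = 6
`flag = q == count` → flag = False
So flag = False

Answer: False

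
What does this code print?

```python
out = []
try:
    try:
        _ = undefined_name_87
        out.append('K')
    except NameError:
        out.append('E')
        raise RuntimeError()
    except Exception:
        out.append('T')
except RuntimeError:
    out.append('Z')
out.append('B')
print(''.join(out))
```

Execution trace: 'E' (except NameError) → 'Z' (outer except RuntimeError) → 'B' (after the try/except). Output: EZB

Answer: EZB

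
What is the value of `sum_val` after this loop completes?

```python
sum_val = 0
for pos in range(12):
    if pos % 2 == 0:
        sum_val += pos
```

Sum of even numbers 0 to 11
`sum_val` takes the values: 0 → 2 → 6 → 12 → 20 → 30

Answer: 30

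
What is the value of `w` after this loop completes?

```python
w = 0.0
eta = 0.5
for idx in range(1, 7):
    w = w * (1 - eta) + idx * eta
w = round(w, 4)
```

Moving average with lr=0.5
`w` takes the values: 0.0 → 0.5 → 1.25 → 2.125 → 3.0625 → 4.03125 → 5.015625 → 5.0156

Answer: 5.0156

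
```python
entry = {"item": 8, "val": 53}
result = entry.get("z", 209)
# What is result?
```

Trace:
`entry = {"item": 8, "val": 53}` → entry = {'item': 8, 'val': 53}
`result = entry.get("z", 209)` → result = 209
So result = 209

Answer: 209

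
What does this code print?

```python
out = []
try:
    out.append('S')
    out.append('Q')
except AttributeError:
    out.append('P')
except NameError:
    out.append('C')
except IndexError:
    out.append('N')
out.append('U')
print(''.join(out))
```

Execution trace: 'S' (try body) → 'Q' (try body, no exception) → 'U' (after the try/except). Output: SQU

Answer: SQU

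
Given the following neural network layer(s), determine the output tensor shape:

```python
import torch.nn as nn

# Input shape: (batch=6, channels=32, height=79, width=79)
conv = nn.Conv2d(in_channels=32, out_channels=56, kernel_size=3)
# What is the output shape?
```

Input: (6, 32, 79, 79) -> Output: (6, 56, 77, 77)

Answer: (6, 56, 77, 77)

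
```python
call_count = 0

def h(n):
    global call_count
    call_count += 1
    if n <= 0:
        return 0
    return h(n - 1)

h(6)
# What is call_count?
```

Linear recursion stepping by 1: 7 calls from n=6 down to ≤0.

Answer: 7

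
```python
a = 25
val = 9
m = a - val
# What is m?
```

Trace:
`a = 25` → a = 25
`val = 9` → val = 9
`m = a - val` → m = 16
So m = 16

Answer: 16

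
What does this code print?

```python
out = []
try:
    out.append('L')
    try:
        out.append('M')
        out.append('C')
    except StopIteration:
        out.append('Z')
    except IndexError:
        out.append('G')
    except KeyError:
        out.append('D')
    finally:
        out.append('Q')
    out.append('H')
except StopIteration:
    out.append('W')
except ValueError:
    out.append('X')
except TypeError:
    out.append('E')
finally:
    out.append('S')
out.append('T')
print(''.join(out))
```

Execution trace: 'L' (try body) → 'M' (inner try body) → 'C' (inner try body, no exception) → 'Q' (inner finally) → 'H' (try body, no exception) → 'S' (finally) → 'T' (after the try/except). Output: LMCQHST

Answer: LMCQHST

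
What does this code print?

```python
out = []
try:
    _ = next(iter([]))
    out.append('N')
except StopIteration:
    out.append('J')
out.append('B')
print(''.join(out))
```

Execution trace: 'J' (except StopIteration) → 'B' (after the try/except). Output: JB

Answer: JB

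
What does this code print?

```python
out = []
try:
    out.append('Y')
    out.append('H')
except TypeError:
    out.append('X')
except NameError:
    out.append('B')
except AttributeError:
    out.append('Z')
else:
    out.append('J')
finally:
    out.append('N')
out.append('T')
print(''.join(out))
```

Execution trace: 'Y' (try body) → 'H' (try body, no exception) → 'J' (else) → 'N' (finally) → 'T' (after the try/except). Output: YHJNT

Answer: YHJNT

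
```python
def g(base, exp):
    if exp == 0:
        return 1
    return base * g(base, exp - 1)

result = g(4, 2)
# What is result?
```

g(4, 2) = 4 * 4 = 16

Answer: 16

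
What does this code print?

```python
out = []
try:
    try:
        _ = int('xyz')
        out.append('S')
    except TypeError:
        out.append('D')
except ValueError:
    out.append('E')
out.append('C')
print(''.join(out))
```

Execution trace: 'E' (outer except ValueError) → 'C' (after the try/except). Output: EC

Answer: EC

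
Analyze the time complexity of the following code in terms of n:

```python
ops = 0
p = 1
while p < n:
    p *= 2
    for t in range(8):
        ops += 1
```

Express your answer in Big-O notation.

Each loop level contributes: log n × 1. Multiplying the contributions gives O(log n).

Answer: O(log n)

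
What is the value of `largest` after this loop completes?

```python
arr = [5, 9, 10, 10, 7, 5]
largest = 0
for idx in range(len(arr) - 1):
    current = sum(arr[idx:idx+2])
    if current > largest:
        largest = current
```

Max sum of 2-element window in [5, 9, 10, 10, 7, 5]
`largest` takes the values: 0 → 14 → 19 → 20

Answer: 20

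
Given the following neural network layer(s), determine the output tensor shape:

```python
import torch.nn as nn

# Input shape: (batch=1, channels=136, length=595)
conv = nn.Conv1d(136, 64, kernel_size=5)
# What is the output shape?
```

Input: (1, 136, 595) -> Output: (1, 64, 591)

Answer: (1, 64, 591)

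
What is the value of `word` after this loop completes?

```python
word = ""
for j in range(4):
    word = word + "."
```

Repeat '.' 4 times
`word` takes the values: "" → "." → ".." → "..." → "...."

Answer: "...."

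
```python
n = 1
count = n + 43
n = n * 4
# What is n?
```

Trace:
`n = 1` → n = 1
`count = n + 43` → count = 44
`n = n * 4` → n = 4
So n = 4

Answer: 4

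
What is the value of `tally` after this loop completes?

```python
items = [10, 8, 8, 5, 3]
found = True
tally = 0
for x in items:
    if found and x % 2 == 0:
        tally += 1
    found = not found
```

Count even values at even positions
`tally` takes the values: 0 → 1 → 2

Answer: 2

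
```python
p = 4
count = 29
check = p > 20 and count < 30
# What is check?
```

Trace:
`p = 4` → p = 4
`count = 29` → count = 29
`check = p > 20 and count < 30` → check = False
So check = False

Answer: False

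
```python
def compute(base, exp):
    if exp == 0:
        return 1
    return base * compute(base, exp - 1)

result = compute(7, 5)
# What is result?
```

compute(7, 5) = 7 * 7 * 7 * 7 * 7 = 16807

Answer: 16807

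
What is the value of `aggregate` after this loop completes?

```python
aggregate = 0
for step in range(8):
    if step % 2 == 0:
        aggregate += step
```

Sum of even numbers 0 to 7
`aggregate` takes the values: 0 → 2 → 6 → 12

Answer: 12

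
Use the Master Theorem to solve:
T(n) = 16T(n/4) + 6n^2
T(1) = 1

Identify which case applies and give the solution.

a=16, b=4, f(n)=6n^2. log_4(16) = 2. Since c=2 = 2, Case 2 applies: T(n) = Θ(n^log_b(a) · log n) = O(n^2 log n).

Answer: O(n^2 log n) - Case 2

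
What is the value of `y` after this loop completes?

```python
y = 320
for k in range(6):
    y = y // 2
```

Halve 6 times: 320 // 2^6 = 5
`y` takes the values: 320 → 160 → 80 → 40 → 20 → 10 → 5

Answer: 5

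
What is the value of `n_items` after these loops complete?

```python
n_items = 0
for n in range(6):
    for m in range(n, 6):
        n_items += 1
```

Upper triangle: 6 + 5 + ... + 1
`n_items` takes the values: 0 → 1 → 2 → 3 → 4 → 5 → 6 → 7 → 8 → 9 → 10 → 11 → 12 → 13 → 14 → 15 → 16 → 17 → 18 → 19 → 20 → 21

Answer: 21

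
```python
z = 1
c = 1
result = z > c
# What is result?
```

Trace:
`z = 1` → z = 1
`c = 1` → c = 1
`result = z > c` → result = False
So result = False

Answer: False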